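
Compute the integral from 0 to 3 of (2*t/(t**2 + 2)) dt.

Let u = t**2 + 2, so du = 2*t dt. When t = 0, u = 2; when t = 3, u = 11.
The integral becomes ∫ 1/u du from 2 to 11, with antiderivative log(u).
Back in t: F(t) = log(t**2 + 2).
Then F(3) - F(0) = (log(11)) - (log(2)) = log(11/2).

log(11/2)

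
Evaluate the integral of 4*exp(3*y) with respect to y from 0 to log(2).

Let u = exp(y), so du = exp(y) dy. When y = 0, u = 1; when y = log(2), u = 2.
The integral becomes 4·∫ u**2 du from 1 to 2, with antiderivative 4*u**3/3.
Back in y: F(y) = 4*exp(3*y)/3.
Then F(log(2)) - F(0) = (32/3) - (4/3) = 28/3.

28/3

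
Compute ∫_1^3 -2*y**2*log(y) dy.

Integrate by parts once (u = ln y, dv = -2*y**2 dy).
An antiderivative is F(y) = -2*y**3*(3*log(y) - 1)/9.
Then F(3) - F(1) = (6 - 18*log(3)) - (2/9) = 52/9 - 18*log(3).

52/9 - 18*log(3)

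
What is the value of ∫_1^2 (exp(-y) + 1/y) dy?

-exp(-2) + exp(-1) + log(2)

An antiderivative is F(y) = log(y) - exp(-y).
Then F(2) - F(1) = (-exp(-2) + log(2)) - (-exp(-1)) = -exp(-2) + exp(-1) + log(2).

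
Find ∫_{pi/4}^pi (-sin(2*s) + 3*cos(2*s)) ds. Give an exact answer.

An antiderivative is F(s) = 3*sin(2*s)/2 + cos(2*s)/2.
Then F(pi) - F(pi/4) = (1/2) - (3/2) = -1.

-1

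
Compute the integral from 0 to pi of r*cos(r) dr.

Integrate by parts once (u = r, dv = cos(r) dr).
An antiderivative is F(r) = r*sin(r) + cos(r).
Then F(pi) - F(0) = (-1) - (1) = -2.

-2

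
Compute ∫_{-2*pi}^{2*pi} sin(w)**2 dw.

2*pi

Use the identity sin^2(w) = (1 - cos(2*w))/2.
An antiderivative is F(w) = w/2 - sin(2*w)/4.
Then F(2*pi) - F(-2*pi) = (pi) - (-pi) = 2*pi.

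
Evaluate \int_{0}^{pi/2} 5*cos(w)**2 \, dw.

5*pi/4

Use the identity cos^2(w) = (1 + cos(2*w))/2.
An antiderivative is F(w) = 5*w/2 + 5*sin(2*w)/4.
Then F(pi/2) - F(0) = (5*pi/4) - (0) = 5*pi/4.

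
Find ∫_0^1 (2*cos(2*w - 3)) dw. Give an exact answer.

-sin(1) + sin(3)

Let u = 2*w - 3, so du = 2 dw. When w = 0, u = -3; when w = 1, u = -1.
The integral becomes ∫ cos(u) du from -3 to -1, with antiderivative sin(u).
Back in w: F(w) = sin(2*w - 3).
Then F(1) - F(0) = (-sin(1)) - (-sin(3)) = -sin(1) + sin(3).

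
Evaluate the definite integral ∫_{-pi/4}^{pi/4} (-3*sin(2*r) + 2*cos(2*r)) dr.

2

An antiderivative is F(r) = sin(2*r) + 3*cos(2*r)/2.
Then F(pi/4) - F(-pi/4) = (1) - (-1) = 2.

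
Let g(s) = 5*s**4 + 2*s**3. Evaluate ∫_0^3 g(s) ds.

By the power rule, an antiderivative is F(s) = s**5 + s**4/2.
Then F(3) - F(0) = (567/2) - (0) = 567/2.

567/2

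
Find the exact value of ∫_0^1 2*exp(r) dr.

-2 + 2*E

An antiderivative is F(r) = 2*exp(r).
Then F(1) - F(0) = (2*E) - (2) = -2 + 2*E.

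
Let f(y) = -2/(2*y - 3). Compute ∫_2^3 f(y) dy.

-log(3)

An antiderivative is F(y) = -log(2*y - 3).
Then F(3) - F(2) = (-log(3)) - (0) = -log(3).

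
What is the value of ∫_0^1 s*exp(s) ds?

1

Integrate by parts once (u = s, dv = exp(s) ds).
An antiderivative is F(s) = (s - 1)*exp(s).
Then F(1) - F(0) = (0) - (-1) = 1.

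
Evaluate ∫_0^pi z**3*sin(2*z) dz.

Integrate by parts 3 times (u = z^3, dv = sin(2*z) dz).
An antiderivative is F(z) = -z**3*cos(2*z)/2 + 3*z**2*sin(2*z)/4 + 3*z*cos(2*z)/4 - 3*sin(2*z)/8.
Then F(pi) - F(0) = (pi*(3 - 2*pi**2)/4) - (0) = pi*(3 - 2*pi**2)/4.

pi*(3 - 2*pi**2)/4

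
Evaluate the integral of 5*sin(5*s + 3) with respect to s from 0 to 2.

Let u = 5*s + 3, so du = 5 ds. When s = 0, u = 3; when s = 2, u = 13.
The integral becomes ∫ sin(u) du from 3 to 13, with antiderivative -cos(u).
Back in s: F(s) = -cos(5*s + 3).
Then F(2) - F(0) = (-cos(13)) - (-cos(3)) = cos(3) - cos(13).

cos(3) - cos(13)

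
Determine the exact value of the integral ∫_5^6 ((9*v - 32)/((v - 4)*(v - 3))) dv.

Factor the denominator: v**2 - 7*v + 12 = (v - 3)(v - 4).
Partial fractions: (9*v - 32)/((v - 4)*(v - 3)) = 5/(v - 3) + 4/(v - 4).
An antiderivative is F(v) = 4*log(v - 4) + 5*log(v - 3).
Then F(6) - F(5) = (4*log(2) + 5*log(3)) - (log(32)) = -log(2) + 5*log(3).

-log(2) + 5*log(3)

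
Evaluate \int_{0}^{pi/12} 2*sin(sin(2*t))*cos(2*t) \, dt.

Let u = sin(2*t), so du = 2*cos(2*t) dt. When t = 0, u = 0; when t = pi/12, u = 1/2.
The integral becomes ∫ sin(u) du from 0 to 1/2, with antiderivative -cos(u).
Back in t: F(t) = -cos(sin(2*t)).
Then F(pi/12) - F(0) = (-cos(1/2)) - (-1) = 1 - cos(1/2).

1 - cos(1/2)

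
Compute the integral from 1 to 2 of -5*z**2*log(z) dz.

Integrate by parts once (u = ln z, dv = -5*z**2 dz).
An antiderivative is F(z) = -5*z**3*(3*log(z) - 1)/9.
Then F(2) - F(1) = (40/9 - 40*log(2)/3) - (5/9) = 35/9 - 40*log(2)/3.

35/9 - 40*log(2)/3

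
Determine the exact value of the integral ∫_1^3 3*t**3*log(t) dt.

Integrate by parts once (u = ln t, dv = 3*t**3 dt).
An antiderivative is F(t) = 3*t**4*(4*log(t) - 1)/16.
Then F(3) - F(1) = (-243/16 + 243*log(3)/4) - (-3/16) = -15 + 243*log(3)/4.

-15 + 243*log(3)/4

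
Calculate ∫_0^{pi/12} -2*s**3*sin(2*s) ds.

-sqrt(3)*pi/16 - pi**2/192 + sqrt(3)*pi**3/3456 + 3/8

Integrate by parts 3 times (u = s^3, dv = -2*sin(2*s) ds).
An antiderivative is F(s) = s**3*cos(2*s) - 3*s**2*sin(2*s)/2 - 3*s*cos(2*s)/2 + 3*sin(2*s)/4.
Then F(pi/12) - F(0) = (-sqrt(3)*pi/16 - pi**2/192 + sqrt(3)*pi**3/3456 + 3/8) - (0) = -sqrt(3)*pi/16 - pi**2/192 + sqrt(3)*pi**3/3456 + 3/8.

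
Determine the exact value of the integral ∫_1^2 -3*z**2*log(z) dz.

Integrate by parts once (u = ln z, dv = -3*z**2 dz).
An antiderivative is F(z) = -z**3*(3*log(z) - 1)/3.
Then F(2) - F(1) = (8/3 - 8*log(2)) - (1/3) = 7/3 - 8*log(2).

7/3 - 8*log(2)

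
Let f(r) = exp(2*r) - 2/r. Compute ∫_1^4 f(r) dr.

-exp(2)/2 - log(16) + exp(8)/2

An antiderivative is F(r) = exp(2*r)/2 - 2*log(r).
Then F(4) - F(1) = (-log(16) + exp(8)/2) - (exp(2)/2) = -exp(2)/2 - log(16) + exp(8)/2.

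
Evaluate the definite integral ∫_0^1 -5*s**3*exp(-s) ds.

Integrate by parts 3 times (u = s^3, dv = -5*exp(-s) ds).
An antiderivative is F(s) = (5*s**3 + 15*s**2 + 30*s + 30)*exp(-s).
Then F(1) - F(0) = (80*exp(-1)) - (30) = -30 + 80*exp(-1).

-30 + 80*exp(-1)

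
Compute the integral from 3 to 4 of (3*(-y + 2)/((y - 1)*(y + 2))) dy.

-5*log(2) - 3*log(3) + 4*log(5)

Factor the denominator: y**2 + y - 2 = (y + 2)(y - 1).
Partial fractions: 3*(-y + 2)/((y - 1)*(y + 2)) = -4/(y + 2) + 1/(y - 1).
An antiderivative is F(y) = log(y - 1) - 4*log(y + 2).
Then F(4) - F(3) = (-3*log(3) - 4*log(2)) - (-4*log(5) + log(2)) = -5*log(2) - 3*log(3) + 4*log(5).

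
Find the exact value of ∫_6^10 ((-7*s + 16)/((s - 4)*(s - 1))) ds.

Factor the denominator: s**2 - 5*s + 4 = (s - 1)(s - 4).
Partial fractions: (-7*s + 16)/((s - 4)*(s - 1)) = -3/(s - 1) - 4/(s - 4).
An antiderivative is F(s) = -4*log(s - 4) - 3*log(s - 1).
Then F(10) - F(6) = (-10*log(3) - 4*log(2)) - (-3*log(5) - 4*log(2)) = -10*log(3) + 3*log(5).

-10*log(3) + 3*log(5)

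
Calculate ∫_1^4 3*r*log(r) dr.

-45/4 + 48*log(2)

Integrate by parts once (u = ln r, dv = 3*r dr).
An antiderivative is F(r) = 3*r**2*(2*log(r) - 1)/4.
Then F(4) - F(1) = (-12 + 48*log(2)) - (-3/4) = -45/4 + 48*log(2).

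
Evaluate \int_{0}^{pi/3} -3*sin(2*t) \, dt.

An antiderivative is F(t) = 3*cos(2*t)/2.
Then F(pi/3) - F(0) = (-3/4) - (3/2) = -9/4.

-9/4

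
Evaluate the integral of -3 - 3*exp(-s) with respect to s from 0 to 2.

An antiderivative is F(s) = -3*s + 3*exp(-s).
Then F(2) - F(0) = (-6 + 3*exp(-2)) - (3) = -9 + 3*exp(-2).

-9 + 3*exp(-2)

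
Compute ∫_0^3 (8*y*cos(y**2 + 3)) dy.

Let u = y**2 + 3, so du = 2*y dy. When y = 0, u = 3; when y = 3, u = 12.
The integral becomes 4·∫ cos(u) du from 3 to 12, with antiderivative 4*sin(u).
Back in y: F(y) = 4*sin(y**2 + 3).
Then F(3) - F(0) = (4*sin(12)) - (4*sin(3)) = 4*sin(12) - 4*sin(3).

4*sin(12) - 4*sin(3)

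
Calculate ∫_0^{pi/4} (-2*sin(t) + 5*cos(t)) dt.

-2 + 7*sqrt(2)/2

An antiderivative is F(t) = 5*sin(t) + 2*cos(t).
Then F(pi/4) - F(0) = (7*sqrt(2)/2) - (2) = -2 + 7*sqrt(2)/2.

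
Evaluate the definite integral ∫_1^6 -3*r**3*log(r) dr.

Integrate by parts once (u = ln r, dv = -3*r**3 dr).
An antiderivative is F(r) = -3*r**4*(4*log(r) - 1)/16.
Then F(6) - F(1) = (-972*log(3) - 972*log(2) + 243) - (3/16) = -972*log(3) - 972*log(2) + 3885/16.

-972*log(3) - 972*log(2) + 3885/16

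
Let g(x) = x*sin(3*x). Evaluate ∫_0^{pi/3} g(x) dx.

pi/9

Integrate by parts once (u = x, dv = sin(3*x) dx).
An antiderivative is F(x) = -x*cos(3*x)/3 + sin(3*x)/9.
Then F(pi/3) - F(0) = (pi/9) - (0) = pi/9.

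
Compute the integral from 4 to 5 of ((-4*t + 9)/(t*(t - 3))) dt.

Factor the denominator: t**2 - 3*t = t(t - 3).
Partial fractions: (-4*t + 9)/(t*(t - 3)) = -3/t - 1/(t - 3).
An antiderivative is F(t) = -3*log(t) - log(t - 3).
Then F(5) - F(4) = (-3*log(5) - log(2)) - (-log(64)) = -3*log(5) + 5*log(2).

-3*log(5) + 5*log(2)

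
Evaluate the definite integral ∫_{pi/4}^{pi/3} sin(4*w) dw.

An antiderivative is F(w) = -cos(4*w)/4.
Then F(pi/3) - F(pi/4) = (1/8) - (1/4) = -1/8.

-1/8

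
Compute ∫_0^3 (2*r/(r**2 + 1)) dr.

Let u = r**2 + 1, so du = 2*r dr. When r = 0, u = 1; when r = 3, u = 10.
The integral becomes ∫ 1/u du from 1 to 10, with antiderivative log(u).
Back in r: F(r) = log(r**2 + 1).
Then F(3) - F(0) = (log(10)) - (0) = log(10).

log(10)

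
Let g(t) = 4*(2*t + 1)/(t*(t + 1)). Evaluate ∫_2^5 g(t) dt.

4*log(5)

Factor the denominator: t**2 + t = (t + 1)t.
Partial fractions: 4*(2*t + 1)/(t*(t + 1)) = 4/(t + 1) + 4/t.
An antiderivative is F(t) = 4*log(t) + 4*log(t + 1).
Then F(5) - F(2) = (4*log(2) + 4*log(3) + 4*log(5)) - (4*log(2) + 4*log(3)) = 4*log(5).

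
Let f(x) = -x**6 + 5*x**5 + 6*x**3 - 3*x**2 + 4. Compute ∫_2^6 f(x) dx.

12224/21

By the power rule, an antiderivative is F(x) = -x**7/7 + 5*x**6/6 + 3*x**4/2 - x**3 + 4*x.
Then F(6) - F(2) = (4488/7) - (1240/21) = 12224/21.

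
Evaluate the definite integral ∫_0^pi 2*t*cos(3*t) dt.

-4/9

Integrate by parts once (u = t, dv = 2*cos(3*t) dt).
An antiderivative is F(t) = 2*t*sin(3*t)/3 + 2*cos(3*t)/9.
Then F(pi) - F(0) = (-2/9) - (2/9) = -4/9.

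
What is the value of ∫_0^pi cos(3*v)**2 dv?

Use the identity cos^2(3*v) = (1 + cos(6*v))/2.
An antiderivative is F(v) = v/2 + sin(6*v)/12.
Then F(pi) - F(0) = (pi/2) - (0) = pi/2.

pi/2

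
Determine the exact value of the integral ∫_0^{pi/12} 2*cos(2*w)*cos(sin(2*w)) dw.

Let u = sin(2*w), so du = 2*cos(2*w) dw. When w = 0, u = 0; when w = pi/12, u = 1/2.
The integral becomes ∫ cos(u) du from 0 to 1/2, with antiderivative sin(u).
Back in w: F(w) = sin(sin(2*w)).
Then F(pi/12) - F(0) = (sin(1/2)) - (0) = sin(1/2).

sin(1/2)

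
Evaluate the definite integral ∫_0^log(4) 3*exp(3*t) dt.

Let u = exp(t), so du = exp(t) dt. When t = 0, u = 1; when t = log(4), u = 4.
The integral becomes 3·∫ u**2 du from 1 to 4, with antiderivative u**3.
Back in t: F(t) = exp(3*t).
Then F(log(4)) - F(0) = (64) - (1) = 63.

63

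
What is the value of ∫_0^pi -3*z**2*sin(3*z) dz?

Integrate by parts twice (u = z^2, dv = -3*sin(3*z) dz).
An antiderivative is F(z) = z**2*cos(3*z) - 2*z*sin(3*z)/3 - 2*cos(3*z)/9.
Then F(pi) - F(0) = (2/9 - pi**2) - (-2/9) = 4/9 - pi**2.

4/9 - pi**2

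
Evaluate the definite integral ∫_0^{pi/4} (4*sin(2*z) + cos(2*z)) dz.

5/2

An antiderivative is F(z) = sin(2*z)/2 - 2*cos(2*z).
Then F(pi/4) - F(0) = (1/2) - (-2) = 5/2.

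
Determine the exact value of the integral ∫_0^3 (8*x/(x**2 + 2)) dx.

-4*log(2) + 4*log(11)

Let u = x**2 + 2, so du = 2*x dx. When x = 0, u = 2; when x = 3, u = 11.
The integral becomes 4·∫ 1/u du from 2 to 11, with antiderivative 4*log(u).
Back in x: F(x) = 4*log(x**2 + 2).
Then F(3) - F(0) = (4*log(11)) - (log(16)) = -4*log(2) + 4*log(11).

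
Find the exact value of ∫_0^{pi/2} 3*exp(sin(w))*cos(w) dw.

Let u = sin(w), so du = cos(w) dw. When w = 0, u = 0; when w = pi/2, u = 1.
The integral becomes 3·∫ exp(u) du from 0 to 1, with antiderivative 3*exp(u).
Back in w: F(w) = 3*exp(sin(w)).
Then F(pi/2) - F(0) = (3*E) - (3) = -3 + 3*E.

-3 + 3*E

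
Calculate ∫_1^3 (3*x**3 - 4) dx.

52

By the power rule, an antiderivative is F(x) = 3*x**4/4 - 4*x.
Then F(3) - F(1) = (195/4) - (-13/4) = 52.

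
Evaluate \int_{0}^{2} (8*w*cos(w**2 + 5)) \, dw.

Let u = w**2 + 5, so du = 2*w dw. When w = 0, u = 5; when w = 2, u = 9.
The integral becomes 4·∫ cos(u) du from 5 to 9, with antiderivative 4*sin(u).
Back in w: F(w) = 4*sin(w**2 + 5).
Then F(2) - F(0) = (4*sin(9)) - (4*sin(5)) = 4*sin(9) - 4*sin(5).

4*sin(9) - 4*sin(5)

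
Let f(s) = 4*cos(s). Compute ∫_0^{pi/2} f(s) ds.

An antiderivative is F(s) = 4*sin(s).
Then F(pi/2) - F(0) = (4) - (0) = 4.

4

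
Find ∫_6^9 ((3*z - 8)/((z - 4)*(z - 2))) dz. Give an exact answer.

Factor the denominator: z**2 - 6*z + 8 = (z - 2)(z - 4).
Partial fractions: (3*z - 8)/((z - 4)*(z - 2)) = 1/(z - 2) + 2/(z - 4).
An antiderivative is F(z) = 2*log(z - 4) + log(z - 2).
Then F(9) - F(6) = (log(7) + 2*log(5)) - (log(16)) = -4*log(2) + log(7) + 2*log(5).

-4*log(2) + log(7) + 2*log(5)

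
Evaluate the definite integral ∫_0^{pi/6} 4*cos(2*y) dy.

sqrt(3)

An antiderivative is F(y) = 2*sin(2*y).
Then F(pi/6) - F(0) = (sqrt(3)) - (0) = sqrt(3).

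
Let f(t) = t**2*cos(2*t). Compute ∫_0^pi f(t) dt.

pi/2

Integrate by parts twice (u = t^2, dv = cos(2*t) dt).
An antiderivative is F(t) = t**2*sin(2*t)/2 + t*cos(2*t)/2 - sin(2*t)/4.
Then F(pi) - F(0) = (pi/2) - (0) = pi/2.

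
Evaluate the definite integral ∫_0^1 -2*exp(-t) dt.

-2 + 2*exp(-1)

An antiderivative is F(t) = 2*exp(-t).
Then F(1) - F(0) = (2*exp(-1)) - (2) = -2 + 2*exp(-1).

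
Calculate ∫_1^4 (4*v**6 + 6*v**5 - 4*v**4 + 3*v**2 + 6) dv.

445176/35

By the power rule, an antiderivative is F(v) = 4*v**7/7 + v**6 - 4*v**5/5 + v**3 + 6*v.
Then F(4) - F(1) = (445448/35) - (272/35) = 445176/35.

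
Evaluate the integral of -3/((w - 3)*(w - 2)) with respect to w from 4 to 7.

Factor the denominator: w**2 - 5*w + 6 = (w - 2)(w - 3).
Partial fractions: -3/((w - 3)*(w - 2)) = 3/(w - 2) - 3/(w - 3).
An antiderivative is F(w) = -3*log(w - 3) + 3*log(w - 2).
Then F(7) - F(4) = (-6*log(2) + 3*log(5)) - (log(8)) = -9*log(2) + 3*log(5).

-9*log(2) + 3*log(5)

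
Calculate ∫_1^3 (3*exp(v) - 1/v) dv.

An antiderivative is F(v) = 3*exp(v) - log(v).
Then F(3) - F(1) = (-log(3) + 3*exp(3)) - (3*exp(1)) = -3*exp(1) - log(3) + 3*exp(3).

-3*exp(1) - log(3) + 3*exp(3)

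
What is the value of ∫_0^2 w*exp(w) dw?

1 + exp(2)

Integrate by parts once (u = w, dv = exp(w) dw).
An antiderivative is F(w) = (w - 1)*exp(w).
Then F(2) - F(0) = (exp(2)) - (-1) = 1 + exp(2).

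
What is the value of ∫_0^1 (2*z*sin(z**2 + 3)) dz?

cos(3) - cos(4)

Let u = z**2 + 3, so du = 2*z dz. When z = 0, u = 3; when z = 1, u = 4.
The integral becomes ∫ sin(u) du from 3 to 4, with antiderivative -cos(u).
Back in z: F(z) = -cos(z**2 + 3).
Then F(1) - F(0) = (-cos(4)) - (-cos(3)) = cos(3) - cos(4).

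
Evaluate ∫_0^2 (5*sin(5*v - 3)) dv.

Let u = 5*v - 3, so du = 5 dv. When v = 0, u = -3; when v = 2, u = 7.
The integral becomes ∫ sin(u) du from -3 to 7, with antiderivative -cos(u).
Back in v: F(v) = -cos(5*v - 3).
Then F(2) - F(0) = (-cos(7)) - (-cos(3)) = cos(3) - cos(7).

cos(3) - cos(7)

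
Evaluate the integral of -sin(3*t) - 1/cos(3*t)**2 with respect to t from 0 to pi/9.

An antiderivative is F(t) = cos(3*t)/3 - tan(3*t)/3.
Then F(pi/9) - F(0) = (1/6 - sqrt(3)/3) - (1/3) = -sqrt(3)/3 - 1/6.

-sqrt(3)/3 - 1/6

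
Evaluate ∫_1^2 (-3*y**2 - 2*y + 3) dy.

By the power rule, an antiderivative is F(y) = -y**3 - y**2 + 3*y.
Then F(2) - F(1) = (-6) - (1) = -7.

-7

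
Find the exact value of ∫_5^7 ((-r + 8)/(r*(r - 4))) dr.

log(75/49)

Factor the denominator: r**2 - 4*r = r(r - 4).
Partial fractions: (-r + 8)/(r*(r - 4)) = -2/r + 1/(r - 4).
An antiderivative is F(r) = -2*log(r) + log(r - 4).
Then F(7) - F(5) = (log(3/49)) - (-log(25)) = log(75/49).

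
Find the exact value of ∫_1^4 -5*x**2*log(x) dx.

35 - 640*log(2)/3

Integrate by parts once (u = ln x, dv = -5*x**2 dx).
An antiderivative is F(x) = -5*x**3*(3*log(x) - 1)/9.
Then F(4) - F(1) = (320/9 - 640*log(2)/3) - (5/9) = 35 - 640*log(2)/3.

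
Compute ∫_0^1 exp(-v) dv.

1 - exp(-1)

An antiderivative is F(v) = -exp(-v).
Then F(1) - F(0) = (-exp(-1)) - (-1) = 1 - exp(-1).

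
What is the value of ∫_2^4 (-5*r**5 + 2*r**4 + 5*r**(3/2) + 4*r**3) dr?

-13296/5 - 8*sqrt(2)

By the power rule, an antiderivative is F(r) = -5*r**6/6 + 2*r**(5/2) + 2*r**5/5 + r**4.
Then F(4) - F(2) = (-40256/15) - (-368/15 + 8*sqrt(2)) = -13296/5 - 8*sqrt(2).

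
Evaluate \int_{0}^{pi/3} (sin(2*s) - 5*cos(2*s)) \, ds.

An antiderivative is F(s) = -5*sin(2*s)/2 - cos(2*s)/2.
Then F(pi/3) - F(0) = (1/4 - 5*sqrt(3)/4) - (-1/2) = 3/4 - 5*sqrt(3)/4.

3/4 - 5*sqrt(3)/4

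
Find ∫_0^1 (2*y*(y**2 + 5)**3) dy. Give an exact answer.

671/4

Let u = y**2 + 5, so du = 2*y dy. When y = 0, u = 5; when y = 1, u = 6.
The integral becomes ∫ u**3 du from 5 to 6, with antiderivative u**4/4.
Back in y: F(y) = (y**2 + 5)**4/4.
Then F(1) - F(0) = (324) - (625/4) = 671/4.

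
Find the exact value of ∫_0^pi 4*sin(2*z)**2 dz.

Use the identity sin^2(2*z) = (1 - cos(4*z))/2.
An antiderivative is F(z) = 2*z - sin(4*z)/2.
Then F(pi) - F(0) = (2*pi) - (0) = 2*pi.

2*pi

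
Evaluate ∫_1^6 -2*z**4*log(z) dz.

Integrate by parts once (u = ln z, dv = -2*z**4 dz).
An antiderivative is F(z) = -2*z**5*(5*log(z) - 1)/25.
Then F(6) - F(1) = (15552/25 - 15552*log(6)/5) - (2/25) = 622 - 15552*log(6)/5.

622 - 15552*log(6)/5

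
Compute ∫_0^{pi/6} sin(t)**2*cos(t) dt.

Let u = sin(t), so du = cos(t) dt. When t = 0, u = 0; when t = pi/6, u = 1/2.
The integral becomes ∫ u**2 du from 0 to 1/2, with antiderivative u**3/3.
Back in t: F(t) = sin(t)**3/3.
Then F(pi/6) - F(0) = (1/24) - (0) = 1/24.

1/24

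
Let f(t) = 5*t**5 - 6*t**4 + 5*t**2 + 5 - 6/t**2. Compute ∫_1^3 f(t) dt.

1828/5

By the power rule, an antiderivative is F(t) = 5*t**6/6 - 6*t**5/5 + 5*t**3/3 + 5*t + 6/t.
Then F(3) - F(1) = (3779/10) - (123/10) = 1828/5.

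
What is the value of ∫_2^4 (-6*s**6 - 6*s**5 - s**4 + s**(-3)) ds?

By the power rule, an antiderivative is F(s) = -6*s**7/7 - s**6 - s**5/5 - 1/(2*s**2).
Then F(4) - F(2) = (-20545571/1120) - (-50467/280) = -20343703/1120.

-20343703/1120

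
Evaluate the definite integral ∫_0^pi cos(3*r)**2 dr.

Use the identity cos^2(3*r) = (1 + cos(6*r))/2.
An antiderivative is F(r) = r/2 + sin(6*r)/12.
Then F(pi) - F(0) = (pi/2) - (0) = pi/2.

pi/2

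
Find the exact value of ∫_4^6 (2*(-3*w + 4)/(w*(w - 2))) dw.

Factor the denominator: w**2 - 2*w = w(w - 2).
Partial fractions: 2*(-3*w + 4)/(w*(w - 2)) = -4/w - 2/(w - 2).
An antiderivative is F(w) = -4*log(w) - 2*log(w - 2).
Then F(6) - F(4) = (-8*log(2) - 4*log(3)) - (-10*log(2)) = log(4/81).

log(4/81)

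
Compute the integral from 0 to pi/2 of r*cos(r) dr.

-1 + pi/2

Integrate by parts once (u = r, dv = cos(r) dr).
An antiderivative is F(r) = r*sin(r) + cos(r).
Then F(pi/2) - F(0) = (pi/2) - (1) = -1 + pi/2.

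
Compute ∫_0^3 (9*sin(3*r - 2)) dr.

-3*cos(7) + 3*cos(2)

Let u = 3*r - 2, so du = 3 dr. When r = 0, u = -2; when r = 3, u = 7.
The integral becomes 3·∫ sin(u) du from -2 to 7, with antiderivative -3*cos(u).
Back in r: F(r) = -3*cos(3*r - 2).
Then F(3) - F(0) = (-3*cos(7)) - (-3*cos(2)) = -3*cos(7) + 3*cos(2).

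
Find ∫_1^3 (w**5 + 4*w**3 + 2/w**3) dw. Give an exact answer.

By the power rule, an antiderivative is F(w) = w**6/6 + w**4 - 1/w**2.
Then F(3) - F(1) = (3643/18) - (1/6) = 1820/9.

1820/9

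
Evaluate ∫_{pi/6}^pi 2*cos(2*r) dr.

-sqrt(3)/2

An antiderivative is F(r) = sin(2*r).
Then F(pi) - F(pi/6) = (0) - (sqrt(3)/2) = -sqrt(3)/2.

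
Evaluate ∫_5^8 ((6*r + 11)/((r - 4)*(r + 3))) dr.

log(11) + 7*log(2)

Factor the denominator: r**2 - r - 12 = (r + 3)(r - 4).
Partial fractions: (6*r + 11)/((r - 4)*(r + 3)) = 1/(r + 3) + 5/(r - 4).
An antiderivative is F(r) = 5*log(r - 4) + log(r + 3).
Then F(8) - F(5) = (log(11) + 10*log(2)) - (log(8)) = log(11) + 7*log(2).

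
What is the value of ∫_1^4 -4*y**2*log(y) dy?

Integrate by parts once (u = ln y, dv = -4*y**2 dy).
An antiderivative is F(y) = -4*y**3*(3*log(y) - 1)/9.
Then F(4) - F(1) = (256/9 - 512*log(2)/3) - (4/9) = 28 - 512*log(2)/3.

28 - 512*log(2)/3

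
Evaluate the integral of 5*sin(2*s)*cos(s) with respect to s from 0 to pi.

20/3

Use the identity sin(2*s)cos(s) = [sin(3*s) + sin(s)]/2.
An antiderivative is F(s) = -5*cos(s)/2 - 5*cos(3*s)/6.
Then F(pi) - F(0) = (10/3) - (-10/3) = 20/3.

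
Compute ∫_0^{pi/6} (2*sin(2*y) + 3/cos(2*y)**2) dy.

An antiderivative is F(y) = -cos(2*y) + 3*tan(2*y)/2.
Then F(pi/6) - F(0) = (-1/2 + 3*sqrt(3)/2) - (-1) = 1/2 + 3*sqrt(3)/2.

1/2 + 3*sqrt(3)/2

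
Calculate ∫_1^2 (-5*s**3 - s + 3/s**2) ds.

By the power rule, an antiderivative is F(s) = -5*s**4/4 - s**2/2 - 3/s.
Then F(2) - F(1) = (-47/2) - (-19/4) = -75/4.

-75/4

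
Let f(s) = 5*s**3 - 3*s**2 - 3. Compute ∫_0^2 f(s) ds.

By the power rule, an antiderivative is F(s) = 5*s**4/4 - s**3 - 3*s.
Then F(2) - F(0) = (6) - (0) = 6.

6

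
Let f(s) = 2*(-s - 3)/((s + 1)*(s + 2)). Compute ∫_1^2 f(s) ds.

Factor the denominator: s**2 + 3*s + 2 = (s + 2)(s + 1).
Partial fractions: 2*(-s - 3)/((s + 1)*(s + 2)) = 2/(s + 2) - 4/(s + 1).
An antiderivative is F(s) = -4*log(s + 1) + 2*log(s + 2).
Then F(2) - F(1) = (log(16/81)) - (log(9/16)) = -6*log(3) + 8*log(2).

-6*log(3) + 8*log(2)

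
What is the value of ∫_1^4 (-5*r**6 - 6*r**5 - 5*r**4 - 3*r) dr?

-235797/14

By the power rule, an antiderivative is F(r) = -5*r**7/7 - r**6 - r**5 - 3*r**2/2.
Then F(4) - F(1) = (-117928/7) - (-59/14) = -235797/14.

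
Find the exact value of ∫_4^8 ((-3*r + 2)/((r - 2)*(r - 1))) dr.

Factor the denominator: r**2 - 3*r + 2 = (r - 1)(r - 2).
Partial fractions: (-3*r + 2)/((r - 2)*(r - 1)) = 1/(r - 1) - 4/(r - 2).
An antiderivative is F(r) = -4*log(r - 2) + log(r - 1).
Then F(8) - F(4) = (-4*log(3) - 4*log(2) + log(7)) - (log(3/16)) = -5*log(3) + log(7).

-5*log(3) + log(7)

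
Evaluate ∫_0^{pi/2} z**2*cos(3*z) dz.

2/27 - pi**2/12

Integrate by parts twice (u = z^2, dv = cos(3*z) dz).
An antiderivative is F(z) = z**2*sin(3*z)/3 + 2*z*cos(3*z)/9 - 2*sin(3*z)/27.
Then F(pi/2) - F(0) = (2/27 - pi**2/12) - (0) = 2/27 - pi**2/12.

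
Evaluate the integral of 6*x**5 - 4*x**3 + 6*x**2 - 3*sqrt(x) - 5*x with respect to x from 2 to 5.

By the power rule, an antiderivative is F(x) = x**6 - x**4 - 2*x**(3/2) + 2*x**3 - 5*x**2/2.
Then F(5) - F(2) = (30375/2 - 10*sqrt(5)) - (54 - 4*sqrt(2)) = -10*sqrt(5) + 4*sqrt(2) + 30267/2.

-10*sqrt(5) + 4*sqrt(2) + 30267/2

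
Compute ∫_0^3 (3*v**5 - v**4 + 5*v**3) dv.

By the power rule, an antiderivative is F(v) = v**6/2 - v**5/5 + 5*v**4/4.
Then F(3) - F(0) = (8343/20) - (0) = 8343/20.

8343/20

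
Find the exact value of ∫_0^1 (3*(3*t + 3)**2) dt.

Let u = 3*t + 3, so du = 3 dt. When t = 0, u = 3; when t = 1, u = 6.
The integral becomes ∫ u**2 du from 3 to 6, with antiderivative u**3/3.
Back in t: F(t) = (3*t + 3)**3/3.
Then F(1) - F(0) = (72) - (9) = 63.

63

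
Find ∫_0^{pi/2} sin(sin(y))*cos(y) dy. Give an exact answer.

Let u = sin(y), so du = cos(y) dy. When y = 0, u = 0; when y = pi/2, u = 1.
The integral becomes ∫ sin(u) du from 0 to 1, with antiderivative -cos(u).
Back in y: F(y) = -cos(sin(y)).
Then F(pi/2) - F(0) = (-cos(1)) - (-1) = 1 - cos(1).

1 - cos(1)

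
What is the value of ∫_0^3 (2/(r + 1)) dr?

An antiderivative is F(r) = 2*log(r + 1).
Then F(3) - F(0) = (log(16)) - (0) = log(16).

log(16)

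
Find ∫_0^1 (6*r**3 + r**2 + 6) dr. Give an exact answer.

47/6

By the power rule, an antiderivative is F(r) = 3*r**4/2 + r**3/3 + 6*r.
Then F(1) - F(0) = (47/6) - (0) = 47/6.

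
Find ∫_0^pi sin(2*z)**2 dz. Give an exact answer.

Use the identity sin^2(2*z) = (1 - cos(4*z))/2.
An antiderivative is F(z) = z/2 - sin(4*z)/8.
Then F(pi) - F(0) = (pi/2) - (0) = pi/2.

pi/2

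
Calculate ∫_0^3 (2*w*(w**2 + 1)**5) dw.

333333/2

Let u = w**2 + 1, so du = 2*w dw. When w = 0, u = 1; when w = 3, u = 10.
The integral becomes ∫ u**5 du from 1 to 10, with antiderivative u**6/6.
Back in w: F(w) = (w**2 + 1)**6/6.
Then F(3) - F(0) = (500000/3) - (1/6) = 333333/2.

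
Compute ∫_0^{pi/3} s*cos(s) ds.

-1/2 + sqrt(3)*pi/6

Integrate by parts once (u = s, dv = cos(s) ds).
An antiderivative is F(s) = s*sin(s) + cos(s).
Then F(pi/3) - F(0) = (1/2 + sqrt(3)*pi/6) - (1) = -1/2 + sqrt(3)*pi/6.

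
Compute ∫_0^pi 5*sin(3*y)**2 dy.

Use the identity sin^2(3*y) = (1 - cos(6*y))/2.
An antiderivative is F(y) = 5*y/2 - 5*sin(6*y)/12.
Then F(pi) - F(0) = (5*pi/2) - (0) = 5*pi/2.

5*pi/2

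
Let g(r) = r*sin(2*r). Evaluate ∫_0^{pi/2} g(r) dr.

Integrate by parts once (u = r, dv = sin(2*r) dr).
An antiderivative is F(r) = -r*cos(2*r)/2 + sin(2*r)/4.
Then F(pi/2) - F(0) = (pi/4) - (0) = pi/4.

pi/4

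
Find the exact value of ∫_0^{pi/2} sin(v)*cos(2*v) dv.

Use the identity sin(v)cos(2*v) = [sin(3*v) + sin(-v)]/2.
An antiderivative is F(v) = cos(v)/2 - cos(3*v)/6.
Then F(pi/2) - F(0) = (0) - (1/3) = -1/3.

-1/3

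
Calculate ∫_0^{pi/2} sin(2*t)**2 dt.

pi/4

Use the identity sin^2(2*t) = (1 - cos(4*t))/2.
An antiderivative is F(t) = t/2 - sin(4*t)/8.
Then F(pi/2) - F(0) = (pi/4) - (0) = pi/4.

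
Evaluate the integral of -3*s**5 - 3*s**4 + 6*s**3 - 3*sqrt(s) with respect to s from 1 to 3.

-1936/5 - 6*sqrt(3)

By the power rule, an antiderivative is F(s) = -s**6/2 - 3*s**5/5 + 3*s**4/2 - 2*s**(3/2).
Then F(3) - F(1) = (-1944/5 - 6*sqrt(3)) - (-8/5) = -1936/5 - 6*sqrt(3).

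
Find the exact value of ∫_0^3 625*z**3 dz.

Let u = 5*z, so du = 5 dz. When z = 0, u = 0; when z = 3, u = 15.
The integral becomes ∫ u**3 du from 0 to 15, with antiderivative u**4/4.
Back in z: F(z) = 625*z**4/4.
Then F(3) - F(0) = (50625/4) - (0) = 50625/4.

50625/4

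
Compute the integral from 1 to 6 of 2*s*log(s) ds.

-35/2 + 36*log(2) + 36*log(3)

Integrate by parts once (u = ln s, dv = 2*s ds).
An antiderivative is F(s) = s**2*(2*log(s) - 1)/2.
Then F(6) - F(1) = (-18 + 36*log(2) + 36*log(3)) - (-1/2) = -35/2 + 36*log(2) + 36*log(3).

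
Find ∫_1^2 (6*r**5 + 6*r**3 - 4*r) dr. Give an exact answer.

159/2

By the power rule, an antiderivative is F(r) = r**6 + 3*r**4/2 - 2*r**2.
Then F(2) - F(1) = (80) - (1/2) = 159/2.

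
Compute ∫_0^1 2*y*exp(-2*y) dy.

(-3 + exp(2))*exp(-2)/2

Integrate by parts once (u = y, dv = 2*exp(-2*y) dy).
An antiderivative is F(y) = (-2*y - 1)*exp(-2*y)/2.
Then F(1) - F(0) = (-3*exp(-2)/2) - (-1/2) = (-3 + exp(2))*exp(-2)/2.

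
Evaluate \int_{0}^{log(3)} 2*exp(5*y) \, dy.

484/5

Let u = exp(y), so du = exp(y) dy. When y = 0, u = 1; when y = log(3), u = 3.
The integral becomes 2·∫ u**4 du from 1 to 3, with antiderivative 2*u**5/5.
Back in y: F(y) = 2*exp(5*y)/5.
Then F(log(3)) - F(0) = (486/5) - (2/5) = 484/5.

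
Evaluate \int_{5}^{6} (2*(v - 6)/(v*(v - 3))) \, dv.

Factor the denominator: v**2 - 3*v = v(v - 3).
Partial fractions: 2*(v - 6)/(v*(v - 3)) = 4/v - 2/(v - 3).
An antiderivative is F(v) = 4*log(v) - 2*log(v - 3).
Then F(6) - F(5) = (2*log(3) + 4*log(2)) - (-2*log(2) + 4*log(5)) = -4*log(5) + 2*log(3) + 6*log(2).

-4*log(5) + 2*log(3) + 6*log(2)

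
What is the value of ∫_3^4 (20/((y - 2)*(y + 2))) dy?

-5*log(3) + 5*log(5)

Factor the denominator: y**2 - 4 = (y + 2)(y - 2).
Partial fractions: 20/((y - 2)*(y + 2)) = -5/(y + 2) + 5/(y - 2).
An antiderivative is F(y) = 5*log(y - 2) - 5*log(y + 2).
Then F(4) - F(3) = (-5*log(3)) - (-5*log(5)) = -5*log(3) + 5*log(5).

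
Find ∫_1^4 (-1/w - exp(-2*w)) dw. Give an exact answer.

An antiderivative is F(w) = -log(w) + exp(-2*w)/2.
Then F(4) - F(1) = (-2*log(2) + exp(-8)/2) - (exp(-2)/2) = (-4*exp(8)*log(2) - exp(6) + 1)*exp(-8)/2.

(-4*exp(8)*log(2) - exp(6) + 1)*exp(-8)/2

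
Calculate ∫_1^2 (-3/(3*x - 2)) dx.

-log(4)

An antiderivative is F(x) = -log(3*x - 2).
Then F(2) - F(1) = (-log(4)) - (0) = -log(4).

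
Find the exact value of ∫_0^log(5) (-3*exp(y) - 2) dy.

An antiderivative is F(y) = -2*y - 3*exp(y).
Then F(log(5)) - F(0) = (-15 - log(25)) - (-3) = -12 - 2*log(5).

-12 - 2*log(5)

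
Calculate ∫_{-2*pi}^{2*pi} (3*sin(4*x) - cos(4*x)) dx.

An antiderivative is F(x) = -sin(4*x)/4 - 3*cos(4*x)/4.
Then F(2*pi) - F(-2*pi) = (-3/4) - (-3/4) = 0.

0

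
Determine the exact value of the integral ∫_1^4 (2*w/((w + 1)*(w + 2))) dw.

log(64/25)

Factor the denominator: w**2 + 3*w + 2 = (w + 2)(w + 1).
Partial fractions: 2*w/((w + 1)*(w + 2)) = 4/(w + 2) - 2/(w + 1).
An antiderivative is F(w) = -2*log(w + 1) + 4*log(w + 2).
Then F(4) - F(1) = (-2*log(5) + 4*log(2) + 4*log(3)) - (log(81/4)) = log(64/25).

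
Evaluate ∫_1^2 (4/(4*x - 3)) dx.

An antiderivative is F(x) = log(4*x - 3).
Then F(2) - F(1) = (log(5)) - (0) = log(5).

log(5)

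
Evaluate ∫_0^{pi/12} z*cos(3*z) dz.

Integrate by parts once (u = z, dv = cos(3*z) dz).
An antiderivative is F(z) = z*sin(3*z)/3 + cos(3*z)/9.
Then F(pi/12) - F(0) = (sqrt(2)*(pi + 4)/72) - (1/9) = -1/9 + sqrt(2)*pi/72 + sqrt(2)/18.

-1/9 + sqrt(2)*pi/72 + sqrt(2)/18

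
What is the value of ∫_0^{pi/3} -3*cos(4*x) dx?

An antiderivative is F(x) = -3*sin(4*x)/4.
Then F(pi/3) - F(0) = (3*sqrt(3)/8) - (0) = 3*sqrt(3)/8.

3*sqrt(3)/8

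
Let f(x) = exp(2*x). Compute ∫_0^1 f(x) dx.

An antiderivative is F(x) = exp(2*x)/2.
Then F(1) - F(0) = (exp(2)/2) - (1/2) = -1/2 + exp(2)/2.

-1/2 + exp(2)/2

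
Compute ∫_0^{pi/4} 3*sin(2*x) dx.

An antiderivative is F(x) = -3*cos(2*x)/2.
Then F(pi/4) - F(0) = (0) - (-3/2) = 3/2.

3/2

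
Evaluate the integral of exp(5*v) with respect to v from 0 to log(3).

Let u = exp(v), so du = exp(v) dv. When v = 0, u = 1; when v = log(3), u = 3.
The integral becomes ∫ u**4 du from 1 to 3, with antiderivative u**5/5.
Back in v: F(v) = exp(5*v)/5.
Then F(log(3)) - F(0) = (243/5) - (1/5) = 242/5.

242/5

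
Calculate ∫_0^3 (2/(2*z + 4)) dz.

log(5/2)

Let u = 2*z + 4, so du = 2 dz. When z = 0, u = 4; when z = 3, u = 10.
The integral becomes ∫ 1/u du from 4 to 10, with antiderivative log(u).
Back in z: F(z) = log(2*z + 4).
Then F(3) - F(0) = (log(10)) - (log(4)) = log(5/2).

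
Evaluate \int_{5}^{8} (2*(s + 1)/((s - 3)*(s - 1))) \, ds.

-2*log(7) + 4*log(5)

Factor the denominator: s**2 - 4*s + 3 = (s - 1)(s - 3).
Partial fractions: 2*(s + 1)/((s - 3)*(s - 1)) = -2/(s - 1) + 4/(s - 3).
An antiderivative is F(s) = 4*log(s - 3) - 2*log(s - 1).
Then F(8) - F(5) = (-2*log(7) + 4*log(5)) - (0) = -2*log(7) + 4*log(5).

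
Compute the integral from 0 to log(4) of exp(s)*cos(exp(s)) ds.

-sin(1) + sin(4)

Let u = exp(s), so du = exp(s) ds. When s = 0, u = 1; when s = log(4), u = 4.
The integral becomes ∫ cos(u) du from 1 to 4, with antiderivative sin(u).
Back in s: F(s) = sin(exp(s)).
Then F(log(4)) - F(0) = (sin(4)) - (sin(1)) = -sin(1) + sin(4).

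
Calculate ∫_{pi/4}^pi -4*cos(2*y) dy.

An antiderivative is F(y) = -2*sin(2*y).
Then F(pi) - F(pi/4) = (0) - (-2) = 2.

2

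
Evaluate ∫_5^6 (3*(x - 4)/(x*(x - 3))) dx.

-4*log(5) + 3*log(3) + 5*log(2)

Factor the denominator: x**2 - 3*x = x(x - 3).
Partial fractions: 3*(x - 4)/(x*(x - 3)) = 4/x - 1/(x - 3).
An antiderivative is F(x) = 4*log(x) - log(x - 3).
Then F(6) - F(5) = (4*log(2) + 3*log(3)) - (-log(2) + 4*log(5)) = -4*log(5) + 3*log(3) + 5*log(2).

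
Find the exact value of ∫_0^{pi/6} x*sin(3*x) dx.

Integrate by parts once (u = x, dv = sin(3*x) dx).
An antiderivative is F(x) = -x*cos(3*x)/3 + sin(3*x)/9.
Then F(pi/6) - F(0) = (1/9) - (0) = 1/9.

1/9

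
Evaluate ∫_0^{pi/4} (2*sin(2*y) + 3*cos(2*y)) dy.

An antiderivative is F(y) = 3*sin(2*y)/2 - cos(2*y).
Then F(pi/4) - F(0) = (3/2) - (-1) = 5/2.

5/2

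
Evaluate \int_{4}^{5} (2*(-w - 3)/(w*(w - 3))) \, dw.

-8*log(2) + 2*log(5)

Factor the denominator: w**2 - 3*w = w(w - 3).
Partial fractions: 2*(-w - 3)/(w*(w - 3)) = 2/w - 4/(w - 3).
An antiderivative is F(w) = 2*log(w) - 4*log(w - 3).
Then F(5) - F(4) = (log(25/16)) - (log(16)) = -8*log(2) + 2*log(5).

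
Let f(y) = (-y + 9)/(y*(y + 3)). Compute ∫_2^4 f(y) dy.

-4*log(7) + 3*log(2) + 4*log(5)

Factor the denominator: y**2 + 3*y = (y + 3)y.
Partial fractions: (-y + 9)/(y*(y + 3)) = -4/(y + 3) + 3/y.
An antiderivative is F(y) = 3*log(y) - 4*log(y + 3).
Then F(4) - F(2) = (-4*log(7) + 6*log(2)) - (-4*log(5) + 3*log(2)) = -4*log(7) + 3*log(2) + 4*log(5).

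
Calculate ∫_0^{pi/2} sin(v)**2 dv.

pi/4

Use the identity sin^2(v) = (1 - cos(2*v))/2.
An antiderivative is F(v) = v/2 - sin(2*v)/4.
Then F(pi/2) - F(0) = (pi/4) - (0) = pi/4.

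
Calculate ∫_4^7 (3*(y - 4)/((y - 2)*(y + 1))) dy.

-7*log(5) + 17*log(2)

Factor the denominator: y**2 - y - 2 = (y + 1)(y - 2).
Partial fractions: 3*(y - 4)/((y - 2)*(y + 1)) = 5/(y + 1) - 2/(y - 2).
An antiderivative is F(y) = -2*log(y - 2) + 5*log(y + 1).
Then F(7) - F(4) = (-2*log(5) + 15*log(2)) - (-2*log(2) + 5*log(5)) = -7*log(5) + 17*log(2).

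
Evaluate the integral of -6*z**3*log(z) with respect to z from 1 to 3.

Integrate by parts once (u = ln z, dv = -6*z**3 dz).
An antiderivative is F(z) = -3*z**4*(4*log(z) - 1)/8.
Then F(3) - F(1) = (243/8 - 243*log(3)/2) - (3/8) = 30 - 243*log(3)/2.

30 - 243*log(3)/2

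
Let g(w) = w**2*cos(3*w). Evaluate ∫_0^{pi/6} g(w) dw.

Integrate by parts twice (u = w^2, dv = cos(3*w) dw).
An antiderivative is F(w) = w**2*sin(3*w)/3 + 2*w*cos(3*w)/9 - 2*sin(3*w)/27.
Then F(pi/6) - F(0) = (-2/27 + pi**2/108) - (0) = -2/27 + pi**2/108.

-2/27 + pi**2/108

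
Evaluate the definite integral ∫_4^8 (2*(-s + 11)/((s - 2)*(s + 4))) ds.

log(32/9)

Factor the denominator: s**2 + 2*s - 8 = (s + 4)(s - 2).
Partial fractions: 2*(-s + 11)/((s - 2)*(s + 4)) = -5/(s + 4) + 3/(s - 2).
An antiderivative is F(s) = 3*log(s - 2) - 5*log(s + 4).
Then F(8) - F(4) = (-7*log(2) - 2*log(3)) - (-12*log(2)) = log(32/9).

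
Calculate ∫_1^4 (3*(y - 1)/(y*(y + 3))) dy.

Factor the denominator: y**2 + 3*y = (y + 3)y.
Partial fractions: 3*(y - 1)/(y*(y + 3)) = 4/(y + 3) - 1/y.
An antiderivative is F(y) = -log(y) + 4*log(y + 3).
Then F(4) - F(1) = (-2*log(2) + 4*log(7)) - (8*log(2)) = -10*log(2) + 4*log(7).

-10*log(2) + 4*log(7)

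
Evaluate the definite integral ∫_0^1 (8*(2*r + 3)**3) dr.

544

Let u = 2*r + 3, so du = 2 dr. When r = 0, u = 3; when r = 1, u = 5.
The integral becomes 4·∫ u**3 du from 3 to 5, with antiderivative u**4.
Back in r: F(r) = (2*r + 3)**4.
Then F(1) - F(0) = (625) - (81) = 544.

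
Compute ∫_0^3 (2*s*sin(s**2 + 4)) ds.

Let u = s**2 + 4, so du = 2*s ds. When s = 0, u = 4; when s = 3, u = 13.
The integral becomes ∫ sin(u) du from 4 to 13, with antiderivative -cos(u).
Back in s: F(s) = -cos(s**2 + 4).
Then F(3) - F(0) = (-cos(13)) - (-cos(4)) = -cos(13) + cos(4).

-cos(13) + cos(4)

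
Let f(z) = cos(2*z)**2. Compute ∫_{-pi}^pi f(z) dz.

Use the identity cos^2(2*z) = (1 + cos(4*z))/2.
An antiderivative is F(z) = z/2 + sin(4*z)/8.
Then F(pi) - F(-pi) = (pi/2) - (-pi/2) = pi.

pi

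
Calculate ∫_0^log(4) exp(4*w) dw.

255/4

Let u = exp(w), so du = exp(w) dw. When w = 0, u = 1; when w = log(4), u = 4.
The integral becomes ∫ u**3 du from 1 to 4, with antiderivative u**4/4.
Back in w: F(w) = exp(4*w)/4.
Then F(log(4)) - F(0) = (64) - (1/4) = 255/4.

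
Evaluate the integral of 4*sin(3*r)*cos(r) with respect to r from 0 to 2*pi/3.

9/4

Use the identity sin(3*r)cos(r) = [sin(4*r) + sin(2*r)]/2.
An antiderivative is F(r) = -cos(2*r) - cos(4*r)/2.
Then F(2*pi/3) - F(0) = (3/4) - (-3/2) = 9/4.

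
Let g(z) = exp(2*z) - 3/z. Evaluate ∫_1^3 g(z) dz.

-exp(2)/2 - log(27) + exp(6)/2

An antiderivative is F(z) = exp(2*z)/2 - 3*log(z).
Then F(3) - F(1) = (-log(27) + exp(6)/2) - (exp(2)/2) = -exp(2)/2 - log(27) + exp(6)/2.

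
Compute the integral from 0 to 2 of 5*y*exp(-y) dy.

Integrate by parts once (u = y, dv = 5*exp(-y) dy).
An antiderivative is F(y) = (-5*y - 5)*exp(-y).
Then F(2) - F(0) = (-15*exp(-2)) - (-5) = 5 - 15*exp(-2).

5 - 15*exp(-2)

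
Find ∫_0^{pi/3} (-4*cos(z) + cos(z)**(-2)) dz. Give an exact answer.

-sqrt(3)

An antiderivative is F(z) = -4*sin(z) + tan(z).
Then F(pi/3) - F(0) = (-sqrt(3)) - (0) = -sqrt(3).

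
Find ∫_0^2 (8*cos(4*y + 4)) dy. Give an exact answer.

2*sin(12) - 2*sin(4)

Let u = 4*y + 4, so du = 4 dy. When y = 0, u = 4; when y = 2, u = 12.
The integral becomes 2·∫ cos(u) du from 4 to 12, with antiderivative 2*sin(u).
Back in y: F(y) = 2*sin(4*y + 4).
Then F(2) - F(0) = (2*sin(12)) - (2*sin(4)) = 2*sin(12) - 2*sin(4).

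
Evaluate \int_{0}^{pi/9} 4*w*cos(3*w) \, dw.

Integrate by parts once (u = w, dv = 4*cos(3*w) dw).
An antiderivative is F(w) = 4*w*sin(3*w)/3 + 4*cos(3*w)/9.
Then F(pi/9) - F(0) = (2/9 + 2*sqrt(3)*pi/27) - (4/9) = -2/9 + 2*sqrt(3)*pi/27.

-2/9 + 2*sqrt(3)*pi/27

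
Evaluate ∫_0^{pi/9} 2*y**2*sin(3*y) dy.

-2/27 - pi**2/243 + 2*sqrt(3)*pi/81

Integrate by parts twice (u = y^2, dv = 2*sin(3*y) dy).
An antiderivative is F(y) = -2*y**2*cos(3*y)/3 + 4*y*sin(3*y)/9 + 4*cos(3*y)/27.
Then F(pi/9) - F(0) = (-pi**2/243 + 2/27 + 2*sqrt(3)*pi/81) - (4/27) = -2/27 - pi**2/243 + 2*sqrt(3)*pi/81.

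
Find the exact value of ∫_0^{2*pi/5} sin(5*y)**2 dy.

pi/5

Use the identity sin^2(5*y) = (1 - cos(10*y))/2.
An antiderivative is F(y) = y/2 - sin(10*y)/20.
Then F(2*pi/5) - F(0) = (pi/5) - (0) = pi/5.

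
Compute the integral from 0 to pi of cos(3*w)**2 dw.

Use the identity cos^2(3*w) = (1 + cos(6*w))/2.
An antiderivative is F(w) = w/2 + sin(6*w)/12.
Then F(pi) - F(0) = (pi/2) - (0) = pi/2.

pi/2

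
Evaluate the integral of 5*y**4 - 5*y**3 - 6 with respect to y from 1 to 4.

2745/4

By the power rule, an antiderivative is F(y) = y**5 - 5*y**4/4 - 6*y.
Then F(4) - F(1) = (680) - (-25/4) = 2745/4.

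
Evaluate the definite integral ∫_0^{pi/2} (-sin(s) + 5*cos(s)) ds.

An antiderivative is F(s) = 5*sin(s) + cos(s).
Then F(pi/2) - F(0) = (5) - (1) = 4.

4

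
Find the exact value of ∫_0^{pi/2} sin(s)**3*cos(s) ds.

Let u = sin(s), so du = cos(s) ds. When s = 0, u = 0; when s = pi/2, u = 1.
The integral becomes ∫ u**3 du from 0 to 1, with antiderivative u**4/4.
Back in s: F(s) = sin(s)**4/4.
Then F(pi/2) - F(0) = (1/4) - (0) = 1/4.

1/4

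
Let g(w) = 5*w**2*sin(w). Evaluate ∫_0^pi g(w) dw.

Integrate by parts twice (u = w^2, dv = 5*sin(w) dw).
An antiderivative is F(w) = -5*w**2*cos(w) + 10*w*sin(w) + 10*cos(w).
Then F(pi) - F(0) = (-10 + 5*pi**2) - (10) = -20 + 5*pi**2.

-20 + 5*pi**2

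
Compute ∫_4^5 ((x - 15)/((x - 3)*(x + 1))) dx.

-4*log(5) + log(2) + 4*log(3)

Factor the denominator: x**2 - 2*x - 3 = (x + 1)(x - 3).
Partial fractions: (x - 15)/((x - 3)*(x + 1)) = 4/(x + 1) - 3/(x - 3).
An antiderivative is F(x) = -3*log(x - 3) + 4*log(x + 1).
Then F(5) - F(4) = (log(2) + 4*log(3)) - (4*log(5)) = -4*log(5) + log(2) + 4*log(3).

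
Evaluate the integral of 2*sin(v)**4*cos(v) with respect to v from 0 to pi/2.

Let u = sin(v), so du = cos(v) dv. When v = 0, u = 0; when v = pi/2, u = 1.
The integral becomes 2·∫ u**4 du from 0 to 1, with antiderivative 2*u**5/5.
Back in v: F(v) = 2*sin(v)**5/5.
Then F(pi/2) - F(0) = (2/5) - (0) = 2/5.

2/5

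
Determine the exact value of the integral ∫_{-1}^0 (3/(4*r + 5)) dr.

An antiderivative is F(r) = 3*log(4*r + 5)/4.
Then F(0) - F(-1) = (3*log(5)/4) - (0) = 3*log(5)/4.

3*log(5)/4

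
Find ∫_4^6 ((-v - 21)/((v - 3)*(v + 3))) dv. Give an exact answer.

-3*log(7) + 2*log(3)

Factor the denominator: v**2 - 9 = (v + 3)(v - 3).
Partial fractions: (-v - 21)/((v - 3)*(v + 3)) = 3/(v + 3) - 4/(v - 3).
An antiderivative is F(v) = -4*log(v - 3) + 3*log(v + 3).
Then F(6) - F(4) = (log(9)) - (3*log(7)) = -3*log(7) + 2*log(3).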